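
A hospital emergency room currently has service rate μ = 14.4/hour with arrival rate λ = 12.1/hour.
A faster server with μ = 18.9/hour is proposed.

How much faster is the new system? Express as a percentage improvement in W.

System 1: ρ₁ = 12.1/14.4 = 0.8403, W₁ = 1/(14.4-12.1) = 0.43478
System 2: ρ₂ = 12.1/18.9 = 0.6402, W₂ = 1/(18.9-12.1) = 0.14706
Improvement: (W₁-W₂)/W₁ = (0.43478-0.14706)/0.43478 = 66.18%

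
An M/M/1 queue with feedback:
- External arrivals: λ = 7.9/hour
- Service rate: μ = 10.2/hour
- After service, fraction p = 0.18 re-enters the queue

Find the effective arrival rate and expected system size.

Effective arrival rate: λ_eff = λ/(1-p) = 7.9/(1-0.18) = 7.9/0.82 = 9.63414634
ρ = λ_eff/μ = 9.63414634/10.2 = 0.9445242
L = ρ/(1-ρ) = 0.9445242/(1-0.9445242) = 17.0259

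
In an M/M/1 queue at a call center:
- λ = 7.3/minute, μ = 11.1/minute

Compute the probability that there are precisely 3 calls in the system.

ρ = λ/μ = 7.3/11.1 = 0.6577
P(n) = (1-ρ)ρⁿ
P(3) = (1-0.6577) × 0.6577^3
P(3) = 0.3423 × 0.2845
P(3) = 0.09738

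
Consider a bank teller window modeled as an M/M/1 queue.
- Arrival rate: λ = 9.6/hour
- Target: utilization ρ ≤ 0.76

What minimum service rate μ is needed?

ρ = λ/μ, so μ = λ/ρ
μ ≥ 9.6/0.76 = 12.6316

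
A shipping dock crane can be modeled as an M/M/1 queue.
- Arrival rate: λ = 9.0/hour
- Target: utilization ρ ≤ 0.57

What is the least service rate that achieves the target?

ρ = λ/μ, so μ = λ/ρ
μ ≥ 9.0/0.57 = 15.7895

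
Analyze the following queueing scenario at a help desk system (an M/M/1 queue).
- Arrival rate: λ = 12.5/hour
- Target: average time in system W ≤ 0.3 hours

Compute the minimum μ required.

For M/M/1: W = 1/(μ-λ)
Need W ≤ 0.3, so 1/(μ-λ) ≤ 0.3
μ - λ ≥ 1/0.3 = 3.3333
μ ≥ 12.5 + 3.3333 = 15.8333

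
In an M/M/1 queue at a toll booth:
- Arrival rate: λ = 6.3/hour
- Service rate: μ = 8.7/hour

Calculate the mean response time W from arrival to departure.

First, compute utilization: ρ = λ/μ = 6.3/8.7 = 0.7241
For M/M/1: W = 1/(μ-λ)
W = 1/(8.7-6.3) = 1/2.40
W = 0.4167 hours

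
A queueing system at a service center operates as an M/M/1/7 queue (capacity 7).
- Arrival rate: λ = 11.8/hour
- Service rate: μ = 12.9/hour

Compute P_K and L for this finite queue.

ρ = λ/μ = 11.8/12.9 = 0.91473
P₀ = (1-ρ)/(1-ρ^(K+1)) = (1-0.91473)/(1-0.91473^8) = 0.08527/0.5098 = 0.1673
P_K = P₀×ρ^K = 0.16725 × 0.91473^7 = 0.16725 × 0.53586 = 0.08962
Blocking probability P_7 = 0.08962 (8.96%)
L = ρ[1 - (K+1)ρ^K + Kρ^(K+1)] / [(1-ρ)(1-ρ^(K+1))]
L = 0.91473 × (1 - 8×0.5358589 + 7×0.4901662) / ((1 - 0.91473) × (1 - 0.4901662)) = 3.0361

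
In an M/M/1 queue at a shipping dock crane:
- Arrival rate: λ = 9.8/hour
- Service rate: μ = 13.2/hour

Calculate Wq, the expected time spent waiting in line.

First, compute utilization: ρ = λ/μ = 9.8/13.2 = 0.7424
For M/M/1: Wq = λ/(μ(μ-λ))
Wq = 9.8/(13.2 × (13.2-9.8))
Wq = 9.8/(13.2 × 3.40)
Wq = 0.2184 hours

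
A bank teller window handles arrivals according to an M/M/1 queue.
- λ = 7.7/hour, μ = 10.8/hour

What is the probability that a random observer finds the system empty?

ρ = λ/μ = 7.7/10.8 = 0.7130
P(0) = 1 - ρ = 1 - 0.7130 = 0.2870
The server is idle 28.70% of the time.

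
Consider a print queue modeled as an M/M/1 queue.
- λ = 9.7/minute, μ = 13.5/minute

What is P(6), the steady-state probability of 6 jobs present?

ρ = λ/μ = 9.7/13.5 = 0.7185
P(n) = (1-ρ)ρⁿ
P(6) = (1-0.7185) × 0.7185^6
P(6) = 0.2815 × 0.1376
P(6) = 0.03873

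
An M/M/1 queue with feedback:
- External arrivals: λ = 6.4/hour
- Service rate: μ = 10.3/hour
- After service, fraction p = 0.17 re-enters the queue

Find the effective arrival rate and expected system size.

Effective arrival rate: λ_eff = λ/(1-p) = 6.4/(1-0.17) = 6.4/0.83 = 7.710843
ρ = λ_eff/μ = 7.710843/10.3 = 0.748626
L = ρ/(1-ρ) = 0.748626/(1-0.748626) = 2.9781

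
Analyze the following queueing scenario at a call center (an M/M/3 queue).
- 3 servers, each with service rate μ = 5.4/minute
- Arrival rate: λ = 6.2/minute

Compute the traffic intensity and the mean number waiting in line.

Traffic intensity: ρ = λ/(cμ) = 6.2/(3×5.4) = 0.3827
Since ρ = 0.3827 < 1, system is stable.
Offered load a = λ/μ = cρ = 6.2/5.4 = 1.1481
P₀ = [ Σₙ₌₀^2 aⁿ/n! + a^3/(3!(1-ρ)) ]⁻¹
Σ = a^0/0! + a^1/1! + a^2/2! = 1.00000 + 1.14815 + 0.659122 = 2.8073
a^3/(3!(1-ρ)) = 1.51354/(6 × 0.617284) = 0.4087
P₀ = 1/(2.80727 + 0.408656) = 0.3110
Lq = P₀·a^3·ρ / (3!(1-ρ)²) = 0.31095 × 1.5135 × 0.38272 / (6 × 0.38104) = 0.07878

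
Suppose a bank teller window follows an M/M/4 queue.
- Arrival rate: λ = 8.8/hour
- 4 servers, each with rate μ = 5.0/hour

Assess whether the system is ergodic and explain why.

Stability requires ρ = λ/(cμ) < 1
ρ = 8.8/(4 × 5.0) = 8.8/20.00 = 0.4400
Since 0.4400 < 1, the system is STABLE.
The servers are busy 44.00% of the time.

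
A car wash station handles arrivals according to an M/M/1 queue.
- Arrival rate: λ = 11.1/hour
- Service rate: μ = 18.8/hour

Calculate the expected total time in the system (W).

First, compute utilization: ρ = λ/μ = 11.1/18.8 = 0.5904
For M/M/1: W = 1/(μ-λ)
W = 1/(18.8-11.1) = 1/7.70
W = 0.1299 hours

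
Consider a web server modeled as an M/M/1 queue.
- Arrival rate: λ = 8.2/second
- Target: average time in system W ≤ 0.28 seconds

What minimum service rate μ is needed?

For M/M/1: W = 1/(μ-λ)
Need W ≤ 0.28, so 1/(μ-λ) ≤ 0.28
μ - λ ≥ 1/0.28 = 3.5714
μ ≥ 8.2 + 3.5714 = 11.7714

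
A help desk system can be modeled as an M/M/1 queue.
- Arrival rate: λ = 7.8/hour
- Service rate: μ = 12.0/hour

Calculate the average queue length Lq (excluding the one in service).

ρ = λ/μ = 7.8/12.0 = 0.6500
For M/M/1: Lq = λ²/(μ(μ-λ))
Lq = 60.84/(12.0 × 4.20)
Lq = 1.2071 tickets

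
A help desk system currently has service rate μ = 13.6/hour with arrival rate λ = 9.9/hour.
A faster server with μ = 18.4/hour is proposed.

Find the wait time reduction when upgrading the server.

System 1: ρ₁ = 9.9/13.6 = 0.7279, W₁ = 1/(13.6-9.9) = 0.27027
System 2: ρ₂ = 9.9/18.4 = 0.5380, W₂ = 1/(18.4-9.9) = 0.11765
Improvement: (W₁-W₂)/W₁ = (0.27027-0.11765)/0.27027 = 56.47%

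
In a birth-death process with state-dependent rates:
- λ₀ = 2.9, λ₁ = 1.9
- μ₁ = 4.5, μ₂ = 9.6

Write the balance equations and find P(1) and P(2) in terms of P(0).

Balance equations:
State 0: λ₀P₀ = μ₁P₁ → P₁ = (λ₀/μ₁)P₀ = (2.9/4.5)P₀ = 0.6444P₀
State 1: P₂ = (λ₀λ₁)/(μ₁μ₂)P₀ = (2.9×1.9)/(4.5×9.6)P₀ = 0.1275P₀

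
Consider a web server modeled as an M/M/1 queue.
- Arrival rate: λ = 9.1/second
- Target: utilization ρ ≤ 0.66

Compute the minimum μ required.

ρ = λ/μ, so μ = λ/ρ
μ ≥ 9.1/0.66 = 13.7879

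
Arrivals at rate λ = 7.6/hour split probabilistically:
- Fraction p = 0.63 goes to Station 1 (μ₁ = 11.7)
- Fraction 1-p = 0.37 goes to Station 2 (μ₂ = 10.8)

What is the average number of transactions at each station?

Effective rates: λ₁ = 7.6×0.63 = 4.788, λ₂ = 7.6×0.37 = 2.812
Station 1: ρ₁ = 4.788/11.7 = 0.40923, L₁ = ρ₁/(1-ρ₁) = 0.40923/(1-0.40923) = 0.6927
Station 2: ρ₂ = 2.812/10.8 = 0.26037, L₂ = ρ₂/(1-ρ₂) = 0.26037/(1-0.26037) = 0.3520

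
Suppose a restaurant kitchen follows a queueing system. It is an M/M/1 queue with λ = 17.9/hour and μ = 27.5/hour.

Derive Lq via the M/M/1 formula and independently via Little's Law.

Method 1 (direct): Lq = λ²/(μ(μ-λ)) = 320.41/(27.5 × 9.60) = 1.2137

Method 2 (Little's Law):
W = 1/(μ-λ) = 1/9.60 = 0.104167
Wq = W - 1/μ = 0.104167 - 0.0363636 = 0.067803
Lq = λWq = 17.9 × 0.067803 = 1.2137 ✔ (matches Method 1)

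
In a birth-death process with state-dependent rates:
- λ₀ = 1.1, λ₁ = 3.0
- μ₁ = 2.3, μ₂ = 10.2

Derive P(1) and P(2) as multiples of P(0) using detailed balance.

Balance equations:
State 0: λ₀P₀ = μ₁P₁ → P₁ = (λ₀/μ₁)P₀ = (1.1/2.3)P₀ = 0.4783P₀
State 1: P₂ = (λ₀λ₁)/(μ₁μ₂)P₀ = (1.1×3.0)/(2.3×10.2)P₀ = 0.1407P₀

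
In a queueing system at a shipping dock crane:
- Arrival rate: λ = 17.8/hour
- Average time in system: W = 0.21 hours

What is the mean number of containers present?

Little's Law: L = λW
L = 17.8 × 0.21 = 3.7380 containers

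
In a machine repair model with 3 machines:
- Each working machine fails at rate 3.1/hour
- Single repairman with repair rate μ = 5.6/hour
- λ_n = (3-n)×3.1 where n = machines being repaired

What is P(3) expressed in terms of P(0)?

P(3)/P(0) = ∏_{i=0}^{3-1} λ_i/μ_{i+1}
= (3-0)×3.1/5.6 × (3-1)×3.1/5.6 × (3-2)×3.1/5.6
= 1.0178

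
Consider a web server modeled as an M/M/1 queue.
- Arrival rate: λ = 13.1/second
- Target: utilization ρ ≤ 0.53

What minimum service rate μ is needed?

ρ = λ/μ, so μ = λ/ρ
μ ≥ 13.1/0.53 = 24.7170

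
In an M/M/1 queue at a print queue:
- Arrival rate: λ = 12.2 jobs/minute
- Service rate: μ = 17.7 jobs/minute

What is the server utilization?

Server utilization: ρ = λ/μ
ρ = 12.2/17.7 = 0.6893
The server is busy 68.93% of the time.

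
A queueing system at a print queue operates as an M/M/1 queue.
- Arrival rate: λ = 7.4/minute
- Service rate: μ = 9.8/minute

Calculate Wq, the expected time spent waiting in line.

First, compute utilization: ρ = λ/μ = 7.4/9.8 = 0.7551
For M/M/1: Wq = λ/(μ(μ-λ))
Wq = 7.4/(9.8 × (9.8-7.4))
Wq = 7.4/(9.8 × 2.40)
Wq = 0.3146 minutes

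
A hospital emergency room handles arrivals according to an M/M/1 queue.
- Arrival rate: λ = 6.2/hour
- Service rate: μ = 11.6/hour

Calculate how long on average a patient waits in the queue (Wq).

First, compute utilization: ρ = λ/μ = 6.2/11.6 = 0.5345
For M/M/1: Wq = λ/(μ(μ-λ))
Wq = 6.2/(11.6 × (11.6-6.2))
Wq = 6.2/(11.6 × 5.40)
Wq = 0.09898 hours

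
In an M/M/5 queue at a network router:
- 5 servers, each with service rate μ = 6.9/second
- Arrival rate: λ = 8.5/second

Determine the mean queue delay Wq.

Traffic intensity: ρ = λ/(cμ) = 8.5/(5×6.9) = 0.2464
Since ρ = 0.2464 < 1, system is stable.
Offered load a = λ/μ = cρ = 8.5/6.9 = 1.2319
P₀ = [ Σₙ₌₀^4 aⁿ/n! + a^5/(5!(1-ρ)) ]⁻¹
Σ = a^0/0! + a^1/1! + a^2/2! + a^3/3! + a^4/4! = 1.0000 + 1.2319 + 0.75877 + 0.31157 + 0.095955 = 3.3982
a^5/(5!(1-ρ)) = 2.8369/(120 × 0.7536) = 0.03137
P₀ = 1/(3.3982 + 0.03137) = 0.2916
Lq = P₀·a^5·ρ / (5!(1-ρ)²) = 0.29158 × 2.8369 × 0.24638 / (120 × 0.56795) = 0.002990
Wq = Lq/λ = 0.002990/8.5 = 0.0003518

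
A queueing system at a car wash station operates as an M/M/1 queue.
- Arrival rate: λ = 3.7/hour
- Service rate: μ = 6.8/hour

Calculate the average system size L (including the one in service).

ρ = λ/μ = 3.7/6.8 = 0.5441
For M/M/1: L = λ/(μ-λ)
L = 3.7/(6.8-3.7) = 3.7/3.10
L = 1.1935 cars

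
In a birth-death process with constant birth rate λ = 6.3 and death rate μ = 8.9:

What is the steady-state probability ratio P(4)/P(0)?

For constant rates: P(n)/P(0) = (λ/μ)^n
P(4)/P(0) = (6.3/8.9)^4 = 0.7079^4 = 0.2511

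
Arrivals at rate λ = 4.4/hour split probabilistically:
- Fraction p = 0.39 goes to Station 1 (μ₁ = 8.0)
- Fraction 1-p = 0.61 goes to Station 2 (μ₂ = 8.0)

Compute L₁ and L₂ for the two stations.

Effective rates: λ₁ = 4.4×0.39 = 1.716, λ₂ = 4.4×0.61 = 2.684
Station 1: ρ₁ = 1.716/8.0 = 0.2145, L₁ = ρ₁/(1-ρ₁) = 0.2145/(1-0.2145) = 0.2731
Station 2: ρ₂ = 2.684/8.0 = 0.3355, L₂ = ρ₂/(1-ρ₂) = 0.3355/(1-0.3355) = 0.5049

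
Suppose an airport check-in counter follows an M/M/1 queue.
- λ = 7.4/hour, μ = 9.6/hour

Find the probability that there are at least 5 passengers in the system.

ρ = λ/μ = 7.4/9.6 = 0.7708
P(N ≥ n) = ρⁿ
P(N ≥ 5) = 0.7708^5
P(N ≥ 5) = 0.2721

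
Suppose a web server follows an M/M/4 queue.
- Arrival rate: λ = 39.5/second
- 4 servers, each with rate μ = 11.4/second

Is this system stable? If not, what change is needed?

Stability requires ρ = λ/(cμ) < 1
ρ = 39.5/(4 × 11.4) = 39.5/45.60 = 0.8662
Since 0.8662 < 1, the system is STABLE.
The servers are busy 86.62% of the time.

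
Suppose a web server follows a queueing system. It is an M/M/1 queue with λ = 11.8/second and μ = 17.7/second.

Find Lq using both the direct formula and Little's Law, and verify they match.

Method 1 (direct): Lq = λ²/(μ(μ-λ)) = 139.24/(17.7 × 5.90) = 1.3333

Method 2 (Little's Law):
W = 1/(μ-λ) = 1/5.90 = 0.16949
Wq = W - 1/μ = 0.16949 - 0.056497 = 0.11299
Lq = λWq = 11.8 × 0.11299 = 1.3333 ✔ (matches Method 1)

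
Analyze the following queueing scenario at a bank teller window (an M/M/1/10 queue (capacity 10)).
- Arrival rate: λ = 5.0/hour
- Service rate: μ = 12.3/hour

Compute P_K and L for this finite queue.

ρ = λ/μ = 5.0/12.3 = 0.406504
P₀ = (1-ρ)/(1-ρ^(K+1)) = (1-0.406504)/(1-0.406504^11) = 0.59350/0.99995 = 0.5935
P_K = P₀×ρ^K = 0.59353 × 0.406504^10 = 0.59353 × 0.00012321 = 0.00007313
Blocking probability P_10 = 0.00007313 (0.007313%)
L = ρ[1 - (K+1)ρ^K + Kρ^(K+1)] / [(1-ρ)(1-ρ^(K+1))]
L = 0.406504 × (1 - 11×0.0001232 + 10×0.00005009) / ((1 - 0.406504) × (1 - 0.00005009)) = 0.6844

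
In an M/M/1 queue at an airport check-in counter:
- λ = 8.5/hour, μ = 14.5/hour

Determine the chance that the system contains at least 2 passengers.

ρ = λ/μ = 8.5/14.5 = 0.5862
P(N ≥ n) = ρⁿ
P(N ≥ 2) = 0.5862^2
P(N ≥ 2) = 0.3436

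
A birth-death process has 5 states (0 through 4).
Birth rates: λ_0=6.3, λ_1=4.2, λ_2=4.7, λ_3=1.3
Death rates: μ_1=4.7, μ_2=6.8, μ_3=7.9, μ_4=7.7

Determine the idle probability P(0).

Ratios P(n)/P(0) = (λ₀···λₙ₋₁)/(μ₁···μₙ):
P(1)/P(0) = (6.3)/(4.7) = 1.3404
P(2)/P(0) = (6.3×4.2)/(4.7×6.8) = 0.82791
P(3)/P(0) = (6.3×4.2×4.7)/(4.7×6.8×7.9) = 0.49255
P(4)/P(0) = (6.3×4.2×4.7×1.3)/(4.7×6.8×7.9×7.7) = 0.083158

Normalization: ∑ P(n) = 1
P(0) × (1.0000 + 1.3404 + 0.82791 + 0.49255 + 0.083158) = 1
P(0) × 3.7440 = 1
P(0) = 1/3.7440 = 0.2671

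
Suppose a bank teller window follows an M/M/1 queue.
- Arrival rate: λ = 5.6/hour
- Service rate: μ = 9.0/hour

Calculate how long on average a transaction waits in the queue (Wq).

First, compute utilization: ρ = λ/μ = 5.6/9.0 = 0.6222
For M/M/1: Wq = λ/(μ(μ-λ))
Wq = 5.6/(9.0 × (9.0-5.6))
Wq = 5.6/(9.0 × 3.40)
Wq = 0.1830 hours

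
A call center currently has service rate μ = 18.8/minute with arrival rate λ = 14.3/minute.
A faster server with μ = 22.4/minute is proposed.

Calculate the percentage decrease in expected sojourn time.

System 1: ρ₁ = 14.3/18.8 = 0.7606, W₁ = 1/(18.8-14.3) = 0.22222
System 2: ρ₂ = 14.3/22.4 = 0.6384, W₂ = 1/(22.4-14.3) = 0.12346
Improvement: (W₁-W₂)/W₁ = (0.22222-0.12346)/0.22222 = 44.44%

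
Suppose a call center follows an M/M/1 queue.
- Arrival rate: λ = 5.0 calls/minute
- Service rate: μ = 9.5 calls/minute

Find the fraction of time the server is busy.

Server utilization: ρ = λ/μ
ρ = 5.0/9.5 = 0.5263
The server is busy 52.63% of the time.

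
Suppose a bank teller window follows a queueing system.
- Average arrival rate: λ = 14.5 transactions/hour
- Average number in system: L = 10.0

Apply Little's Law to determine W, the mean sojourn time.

Little's Law: L = λW, so W = L/λ
W = 10.0/14.5 = 0.6897 hours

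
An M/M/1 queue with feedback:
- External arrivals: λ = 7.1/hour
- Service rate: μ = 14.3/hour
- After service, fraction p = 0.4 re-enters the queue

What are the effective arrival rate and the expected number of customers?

Effective arrival rate: λ_eff = λ/(1-p) = 7.1/(1-0.4) = 7.1/0.60 = 11.83333
ρ = λ_eff/μ = 11.83333/14.3 = 0.827506
L = ρ/(1-ρ) = 0.827506/(1-0.827506) = 4.7973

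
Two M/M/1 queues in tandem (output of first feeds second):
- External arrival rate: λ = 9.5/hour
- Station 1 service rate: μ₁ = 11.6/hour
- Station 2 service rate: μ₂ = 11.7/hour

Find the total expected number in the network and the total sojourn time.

By Jackson's theorem, each station behaves as independent M/M/1.
Station 1: ρ₁ = 9.5/11.6 = 0.8190, L₁ = ρ₁/(1-ρ₁) = λ/(μ₁-λ) = 9.5/2.10 = 4.5238
Station 2: ρ₂ = 9.5/11.7 = 0.8120, L₂ = ρ₂/(1-ρ₂) = λ/(μ₂-λ) = 9.5/2.20 = 4.3182
Total: L = L₁ + L₂ = 4.5238 + 4.3182 = 8.8420
W = L/λ = 8.8420/9.5 = 0.9307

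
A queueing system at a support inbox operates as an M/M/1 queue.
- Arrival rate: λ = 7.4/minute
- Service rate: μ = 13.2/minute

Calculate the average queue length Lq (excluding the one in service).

ρ = λ/μ = 7.4/13.2 = 0.5606
For M/M/1: Lq = λ²/(μ(μ-λ))
Lq = 54.76/(13.2 × 5.80)
Lq = 0.7153 emails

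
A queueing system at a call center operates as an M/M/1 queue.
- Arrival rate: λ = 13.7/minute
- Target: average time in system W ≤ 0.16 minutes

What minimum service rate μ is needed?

For M/M/1: W = 1/(μ-λ)
Need W ≤ 0.16, so 1/(μ-λ) ≤ 0.16
μ - λ ≥ 1/0.16 = 6.2500
μ ≥ 13.7 + 6.2500 = 19.9500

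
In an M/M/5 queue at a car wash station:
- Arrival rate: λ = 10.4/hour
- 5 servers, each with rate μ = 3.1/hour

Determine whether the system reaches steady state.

Stability requires ρ = λ/(cμ) < 1
ρ = 10.4/(5 × 3.1) = 10.4/15.50 = 0.6710
Since 0.6710 < 1, the system is STABLE.
The servers are busy 67.10% of the time.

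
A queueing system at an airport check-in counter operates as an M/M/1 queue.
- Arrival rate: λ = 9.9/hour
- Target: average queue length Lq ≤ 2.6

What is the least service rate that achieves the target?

For M/M/1: Lq = λ²/(μ(μ-λ))
Need Lq ≤ 2.6, i.e. μ(μ-λ) ≥ λ²/2.6
μ² - 9.9μ - 98.01/2.6 ≥ 0  →  μ² - 9.9μ - 37.69615 ≥ 0
Quadratic formula (positive root): μ = [λ + √(λ² + 4×37.69615)]/2
Discriminant: 98.01 + 4×37.69615 = 248.7946, √248.7946 = 15.7732
μ ≥ (9.9 + 15.7732)/2 = 12.8366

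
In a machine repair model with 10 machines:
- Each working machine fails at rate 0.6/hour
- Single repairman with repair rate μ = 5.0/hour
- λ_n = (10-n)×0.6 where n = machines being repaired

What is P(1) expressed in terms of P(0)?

P(1)/P(0) = ∏_{i=0}^{1-1} λ_i/μ_{i+1}
= (10-0)×0.6/5.0
= 1.2000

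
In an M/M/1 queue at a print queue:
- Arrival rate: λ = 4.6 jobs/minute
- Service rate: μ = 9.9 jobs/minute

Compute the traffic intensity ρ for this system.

Server utilization: ρ = λ/μ
ρ = 4.6/9.9 = 0.4646
The server is busy 46.46% of the time.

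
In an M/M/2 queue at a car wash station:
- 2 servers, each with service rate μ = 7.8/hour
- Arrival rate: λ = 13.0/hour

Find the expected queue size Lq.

Traffic intensity: ρ = λ/(cμ) = 13.0/(2×7.8) = 0.8333
Since ρ = 0.8333 < 1, system is stable.
Offered load a = λ/μ = cρ = 13.0/7.8 = 1.6667
P₀ = [ Σₙ₌₀^1 aⁿ/n! + a^2/(2!(1-ρ)) ]⁻¹
Σ = a^0/0! + a^1/1! = 1.0000 + 1.6667 = 2.6667
a^2/(2!(1-ρ)) = 2.77778/(2 × 0.166667) = 8.3333
P₀ = 1/(2.6667 + 8.3333) = 0.09091
Lq = P₀·a^2·ρ / (2!(1-ρ)²) = 0.090909 × 2.7778 × 0.83333 / (2 × 0.027778) = 3.7879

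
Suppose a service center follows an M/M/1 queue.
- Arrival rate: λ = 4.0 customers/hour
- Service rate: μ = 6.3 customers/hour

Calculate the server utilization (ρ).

Server utilization: ρ = λ/μ
ρ = 4.0/6.3 = 0.6349
The server is busy 63.49% of the time.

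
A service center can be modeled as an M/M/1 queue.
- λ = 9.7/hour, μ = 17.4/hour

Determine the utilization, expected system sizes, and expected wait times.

Step 1: ρ = λ/μ = 9.7/17.4 = 0.5575
Step 2: L = λ/(μ-λ) = 9.7/7.70 = 1.2597
Step 3: Lq = λ²/(μ(μ-λ)) = 94.09/(17.4×7.70) = 0.7023
Step 4: W = 1/(μ-λ) = 1/7.70 = 0.12987
Step 5: Wq = λ/(μ(μ-λ)) = 9.7/(17.4×7.70) = 0.07240
Step 6: P(0) = 1-ρ = 0.4425
Verify: L = λW = 9.7×0.12987 = 1.2597 ✔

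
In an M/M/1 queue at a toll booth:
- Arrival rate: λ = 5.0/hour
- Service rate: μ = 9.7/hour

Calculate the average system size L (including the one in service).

ρ = λ/μ = 5.0/9.7 = 0.5155
For M/M/1: L = λ/(μ-λ)
L = 5.0/(9.7-5.0) = 5.0/4.70
L = 1.0638 vehicles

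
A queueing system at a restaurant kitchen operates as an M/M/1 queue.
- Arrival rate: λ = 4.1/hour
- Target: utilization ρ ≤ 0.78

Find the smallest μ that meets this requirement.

ρ = λ/μ, so μ = λ/ρ
μ ≥ 4.1/0.78 = 5.2564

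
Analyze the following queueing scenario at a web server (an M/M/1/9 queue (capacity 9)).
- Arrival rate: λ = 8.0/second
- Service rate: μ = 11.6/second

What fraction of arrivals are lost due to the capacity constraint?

ρ = λ/μ = 8.0/11.6 = 0.68966
P₀ = (1-ρ)/(1-ρ^(K+1)) = (1-0.68966)/(1-0.68966^10) = 0.31034/0.97566 = 0.3181
P_K = P₀×ρ^K = 0.3181 × 0.68966^9 = 0.3181 × 0.03530 = 0.01123
Blocking probability = 1.12%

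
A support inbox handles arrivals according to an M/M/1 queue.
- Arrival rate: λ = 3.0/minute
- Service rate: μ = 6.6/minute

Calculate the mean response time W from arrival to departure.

First, compute utilization: ρ = λ/μ = 3.0/6.6 = 0.4545
For M/M/1: W = 1/(μ-λ)
W = 1/(6.6-3.0) = 1/3.60
W = 0.2778 minutes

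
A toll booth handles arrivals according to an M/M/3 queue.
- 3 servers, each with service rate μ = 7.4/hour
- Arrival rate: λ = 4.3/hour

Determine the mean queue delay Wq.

Traffic intensity: ρ = λ/(cμ) = 4.3/(3×7.4) = 0.1937
Since ρ = 0.1937 < 1, system is stable.
Offered load a = λ/μ = cρ = 4.3/7.4 = 0.5811
P₀ = [ Σₙ₌₀^2 aⁿ/n! + a^3/(3!(1-ρ)) ]⁻¹
Σ = a^0/0! + a^1/1! + a^2/2! = 1.0000 + 0.5811 + 0.1688 = 1.7499
a^3/(3!(1-ρ)) = 0.1962/(6 × 0.8063) = 0.04056
P₀ = 1/(1.7499 + 0.04056) = 0.5585
Lq = P₀·a^3·ρ / (3!(1-ρ)²) = 0.55851 × 0.19621 × 0.19369 / (6 × 0.65013) = 0.005441
Wq = Lq/λ = 0.005441/4.3 = 0.001265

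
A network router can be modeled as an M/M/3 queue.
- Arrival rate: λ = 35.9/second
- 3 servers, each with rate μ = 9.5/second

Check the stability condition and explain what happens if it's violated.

Stability requires ρ = λ/(cμ) < 1
ρ = 35.9/(3 × 9.5) = 35.9/28.50 = 1.2596
Since 1.2596 ≥ 1, the system is UNSTABLE.
Need c > λ/μ = 35.9/9.5 = 3.78.
Minimum servers needed: c = 4.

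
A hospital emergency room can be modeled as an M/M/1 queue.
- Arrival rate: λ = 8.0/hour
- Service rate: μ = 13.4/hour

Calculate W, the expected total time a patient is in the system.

First, compute utilization: ρ = λ/μ = 8.0/13.4 = 0.5970
For M/M/1: W = 1/(μ-λ)
W = 1/(13.4-8.0) = 1/5.40
W = 0.1852 hours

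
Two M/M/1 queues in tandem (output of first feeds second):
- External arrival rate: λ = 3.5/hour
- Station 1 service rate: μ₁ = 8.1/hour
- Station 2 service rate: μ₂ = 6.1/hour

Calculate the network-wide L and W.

By Jackson's theorem, each station behaves as independent M/M/1.
Station 1: ρ₁ = 3.5/8.1 = 0.4321, L₁ = ρ₁/(1-ρ₁) = λ/(μ₁-λ) = 3.5/4.60 = 0.760870
Station 2: ρ₂ = 3.5/6.1 = 0.5738, L₂ = ρ₂/(1-ρ₂) = λ/(μ₂-λ) = 3.5/2.60 = 1.34615
Total: L = L₁ + L₂ = 0.760870 + 1.34615 = 2.1070
W = L/λ = 2.1070/3.5 = 0.6020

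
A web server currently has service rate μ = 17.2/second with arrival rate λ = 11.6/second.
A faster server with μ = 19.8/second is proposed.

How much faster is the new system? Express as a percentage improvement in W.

System 1: ρ₁ = 11.6/17.2 = 0.6744, W₁ = 1/(17.2-11.6) = 0.17857
System 2: ρ₂ = 11.6/19.8 = 0.5859, W₂ = 1/(19.8-11.6) = 0.12195
Improvement: (W₁-W₂)/W₁ = (0.17857-0.12195)/0.17857 = 31.71%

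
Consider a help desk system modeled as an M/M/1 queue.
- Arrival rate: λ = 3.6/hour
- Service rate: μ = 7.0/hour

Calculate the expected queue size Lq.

ρ = λ/μ = 3.6/7.0 = 0.5143
For M/M/1: Lq = λ²/(μ(μ-λ))
Lq = 12.96/(7.0 × 3.40)
Lq = 0.5445 tickets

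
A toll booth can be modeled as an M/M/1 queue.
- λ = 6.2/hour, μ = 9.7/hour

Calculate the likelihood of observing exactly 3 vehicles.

ρ = λ/μ = 6.2/9.7 = 0.63918
P(n) = (1-ρ)ρⁿ
P(3) = (1-0.63918) × 0.63918^3
P(3) = 0.36082 × 0.26114
P(3) = 0.09422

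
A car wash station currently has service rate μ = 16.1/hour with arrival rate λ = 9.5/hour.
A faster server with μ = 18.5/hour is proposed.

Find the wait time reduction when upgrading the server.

System 1: ρ₁ = 9.5/16.1 = 0.5901, W₁ = 1/(16.1-9.5) = 0.1515
System 2: ρ₂ = 9.5/18.5 = 0.5135, W₂ = 1/(18.5-9.5) = 0.1111
Improvement: (W₁-W₂)/W₁ = (0.1515-0.1111)/0.1515 = 26.67%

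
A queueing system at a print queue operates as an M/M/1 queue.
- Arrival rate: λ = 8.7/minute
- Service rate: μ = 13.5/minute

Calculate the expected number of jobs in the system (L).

ρ = λ/μ = 8.7/13.5 = 0.6444
For M/M/1: L = λ/(μ-λ)
L = 8.7/(13.5-8.7) = 8.7/4.80
L = 1.8125 jobs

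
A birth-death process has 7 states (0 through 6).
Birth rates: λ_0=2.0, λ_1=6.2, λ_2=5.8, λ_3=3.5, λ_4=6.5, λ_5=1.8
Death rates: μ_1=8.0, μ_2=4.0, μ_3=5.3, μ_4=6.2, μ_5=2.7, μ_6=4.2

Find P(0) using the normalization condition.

Ratios P(n)/P(0) = (λ₀···λₙ₋₁)/(μ₁···μₙ):
P(1)/P(0) = (2.0)/(8.0) = 0.25000
P(2)/P(0) = (2.0×6.2)/(8.0×4.0) = 0.38750
P(3)/P(0) = (2.0×6.2×5.8)/(8.0×4.0×5.3) = 0.42406
P(4)/P(0) = (2.0×6.2×5.8×3.5)/(8.0×4.0×5.3×6.2) = 0.23939
P(5)/P(0) = (2.0×6.2×5.8×3.5×6.5)/(8.0×4.0×5.3×6.2×2.7) = 0.57630
P(6)/P(0) = (2.0×6.2×5.8×3.5×6.5×1.8)/(8.0×4.0×5.3×6.2×2.7×4.2) = 0.24699

Normalization: ∑ P(n) = 1
P(0) × (1.0000 + 0.25000 + 0.38750 + 0.42406 + 0.23939 + 0.57630 + 0.24699) = 1
P(0) × 3.1242 = 1
P(0) = 1/3.1242 = 0.3201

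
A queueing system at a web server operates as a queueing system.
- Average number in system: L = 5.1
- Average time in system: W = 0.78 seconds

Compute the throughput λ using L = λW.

Little's Law: L = λW, so λ = L/W
λ = 5.1/0.78 = 6.5385 requests/second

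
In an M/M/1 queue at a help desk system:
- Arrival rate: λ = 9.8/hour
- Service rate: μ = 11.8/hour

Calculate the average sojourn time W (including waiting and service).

First, compute utilization: ρ = λ/μ = 9.8/11.8 = 0.8305
For M/M/1: W = 1/(μ-λ)
W = 1/(11.8-9.8) = 1/2.00
W = 0.5000 hours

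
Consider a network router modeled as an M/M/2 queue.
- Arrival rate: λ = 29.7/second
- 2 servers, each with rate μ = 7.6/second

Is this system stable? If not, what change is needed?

Stability requires ρ = λ/(cμ) < 1
ρ = 29.7/(2 × 7.6) = 29.7/15.20 = 1.9539
Since 1.9539 ≥ 1, the system is UNSTABLE.
Need c > λ/μ = 29.7/7.6 = 3.91.
Minimum servers needed: c = 4.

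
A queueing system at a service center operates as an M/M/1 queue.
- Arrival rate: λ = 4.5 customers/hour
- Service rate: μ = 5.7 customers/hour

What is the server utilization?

Server utilization: ρ = λ/μ
ρ = 4.5/5.7 = 0.7895
The server is busy 78.95% of the time.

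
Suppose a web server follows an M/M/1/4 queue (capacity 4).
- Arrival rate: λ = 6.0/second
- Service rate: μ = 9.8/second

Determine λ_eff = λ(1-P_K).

ρ = λ/μ = 6.0/9.8 = 0.61224
P₀ = (1-ρ)/(1-ρ^(K+1)) = (1-0.61224)/(1-0.61224^5) = 0.3878/0.9140 = 0.4243
P_K = P₀×ρ^K = 0.4243 × 0.61224^4 = 0.4243 × 0.1405 = 0.05961
λ_eff = λ(1-P_K) = 6.0 × (1 - 0.05961) = 6.0 × 0.94039 = 5.6423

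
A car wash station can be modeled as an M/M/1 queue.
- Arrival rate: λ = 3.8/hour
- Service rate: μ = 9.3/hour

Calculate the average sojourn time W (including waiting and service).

First, compute utilization: ρ = λ/μ = 3.8/9.3 = 0.4086
For M/M/1: W = 1/(μ-λ)
W = 1/(9.3-3.8) = 1/5.50
W = 0.1818 hours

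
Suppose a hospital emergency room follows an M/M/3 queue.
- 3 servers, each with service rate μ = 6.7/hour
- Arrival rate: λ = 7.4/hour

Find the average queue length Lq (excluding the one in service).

Traffic intensity: ρ = λ/(cμ) = 7.4/(3×6.7) = 0.3682
Since ρ = 0.3682 < 1, system is stable.
Offered load a = λ/μ = cρ = 7.4/6.7 = 1.1045
P₀ = [ Σₙ₌₀^2 aⁿ/n! + a^3/(3!(1-ρ)) ]⁻¹
Σ = a^0/0! + a^1/1! + a^2/2! = 1.0000 + 1.1045 + 0.6099 = 2.7144
a^3/(3!(1-ρ)) = 1.3473/(6 × 0.6318) = 0.3554
P₀ = 1/(2.7144 + 0.3554) = 0.3258
Lq = P₀·a^3·ρ / (3!(1-ρ)²) = 0.32575 × 1.3473 × 0.36816 / (6 × 0.39922) = 0.06746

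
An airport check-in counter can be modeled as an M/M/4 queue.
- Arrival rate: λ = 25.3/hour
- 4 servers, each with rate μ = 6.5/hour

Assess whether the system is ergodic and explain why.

Stability requires ρ = λ/(cμ) < 1
ρ = 25.3/(4 × 6.5) = 25.3/26.00 = 0.9731
Since 0.9731 < 1, the system is STABLE.
The servers are busy 97.31% of the time.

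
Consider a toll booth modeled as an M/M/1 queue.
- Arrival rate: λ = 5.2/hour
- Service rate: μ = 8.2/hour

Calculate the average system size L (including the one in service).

ρ = λ/μ = 5.2/8.2 = 0.6341
For M/M/1: L = λ/(μ-λ)
L = 5.2/(8.2-5.2) = 5.2/3.00
L = 1.7333 vehicles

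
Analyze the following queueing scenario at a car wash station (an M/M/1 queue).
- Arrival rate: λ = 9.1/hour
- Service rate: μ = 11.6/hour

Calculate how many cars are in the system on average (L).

ρ = λ/μ = 9.1/11.6 = 0.7845
For M/M/1: L = λ/(μ-λ)
L = 9.1/(11.6-9.1) = 9.1/2.50
L = 3.6400 cars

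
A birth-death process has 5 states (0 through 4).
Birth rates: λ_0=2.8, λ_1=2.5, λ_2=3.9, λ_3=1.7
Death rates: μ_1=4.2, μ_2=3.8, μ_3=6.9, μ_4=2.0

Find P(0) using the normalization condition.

Ratios P(n)/P(0) = (λ₀···λₙ₋₁)/(μ₁···μₙ):
P(1)/P(0) = (2.8)/(4.2) = 0.6667
P(2)/P(0) = (2.8×2.5)/(4.2×3.8) = 0.4386
P(3)/P(0) = (2.8×2.5×3.9)/(4.2×3.8×6.9) = 0.2479
P(4)/P(0) = (2.8×2.5×3.9×1.7)/(4.2×3.8×6.9×2.0) = 0.2107

Normalization: ∑ P(n) = 1
P(0) × (1.0000 + 0.6667 + 0.4386 + 0.2479 + 0.2107) = 1
P(0) × 2.5639 = 1
P(0) = 1/2.5639 = 0.3900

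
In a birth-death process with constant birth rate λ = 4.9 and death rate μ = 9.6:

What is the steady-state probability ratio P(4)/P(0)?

For constant rates: P(n)/P(0) = (λ/μ)^n
P(4)/P(0) = (4.9/9.6)^4 = 0.510417^4 = 0.06787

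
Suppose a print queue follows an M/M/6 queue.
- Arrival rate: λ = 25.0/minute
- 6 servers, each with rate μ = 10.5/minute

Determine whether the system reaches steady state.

Stability requires ρ = λ/(cμ) < 1
ρ = 25.0/(6 × 10.5) = 25.0/63.00 = 0.3968
Since 0.3968 < 1, the system is STABLE.
The servers are busy 39.68% of the time.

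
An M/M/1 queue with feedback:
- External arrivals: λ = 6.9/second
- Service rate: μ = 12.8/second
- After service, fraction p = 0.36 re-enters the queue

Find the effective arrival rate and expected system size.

Effective arrival rate: λ_eff = λ/(1-p) = 6.9/(1-0.36) = 6.9/0.64 = 10.78125
ρ = λ_eff/μ = 10.78125/12.8 = 0.842285
L = ρ/(1-ρ) = 0.842285/(1-0.842285) = 5.3406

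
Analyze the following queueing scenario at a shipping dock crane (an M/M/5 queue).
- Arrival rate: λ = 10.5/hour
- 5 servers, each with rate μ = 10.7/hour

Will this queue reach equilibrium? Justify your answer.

Stability requires ρ = λ/(cμ) < 1
ρ = 10.5/(5 × 10.7) = 10.5/53.50 = 0.1963
Since 0.1963 < 1, the system is STABLE.
The servers are busy 19.63% of the time.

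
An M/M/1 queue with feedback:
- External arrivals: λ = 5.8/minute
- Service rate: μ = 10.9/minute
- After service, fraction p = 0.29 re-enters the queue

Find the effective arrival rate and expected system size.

Effective arrival rate: λ_eff = λ/(1-p) = 5.8/(1-0.29) = 5.8/0.71 = 8.1690
ρ = λ_eff/μ = 8.1690/10.9 = 0.74945
L = ρ/(1-ρ) = 0.74945/(1-0.74945) = 2.9912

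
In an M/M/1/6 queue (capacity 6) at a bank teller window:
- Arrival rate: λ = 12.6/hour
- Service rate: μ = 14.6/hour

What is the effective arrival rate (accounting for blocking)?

ρ = λ/μ = 12.6/14.6 = 0.86301
P₀ = (1-ρ)/(1-ρ^(K+1)) = (1-0.86301)/(1-0.86301^7) = 0.1370/0.6435 = 0.2129
P_K = P₀×ρ^K = 0.21290 × 0.86301^6 = 0.21290 × 0.41314 = 0.08796
λ_eff = λ(1-P_K) = 12.6 × (1 - 0.08796) = 12.6 × 0.91204 = 11.4917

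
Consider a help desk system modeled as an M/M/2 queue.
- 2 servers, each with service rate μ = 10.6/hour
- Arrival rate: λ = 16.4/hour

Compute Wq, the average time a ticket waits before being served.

Traffic intensity: ρ = λ/(cμ) = 16.4/(2×10.6) = 0.7736
Since ρ = 0.7736 < 1, system is stable.
Offered load a = λ/μ = cρ = 16.4/10.6 = 1.5472
P₀ = [ Σₙ₌₀^1 aⁿ/n! + a^2/(2!(1-ρ)) ]⁻¹
Σ = a^0/0! + a^1/1! = 1.0000 + 1.5472 = 2.5472
a^2/(2!(1-ρ)) = 2.39373/(2 × 0.226415) = 5.2862
P₀ = 1/(2.5472 + 5.2862) = 0.1277
Lq = P₀·a^2·ρ / (2!(1-ρ)²) = 0.127660 × 2.39373 × 0.773585 / (2 × 0.0512638) = 2.3057
Wq = Lq/λ = 2.3057/16.4 = 0.1406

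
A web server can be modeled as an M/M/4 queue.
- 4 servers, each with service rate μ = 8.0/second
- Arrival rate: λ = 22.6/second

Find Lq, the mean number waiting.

Traffic intensity: ρ = λ/(cμ) = 22.6/(4×8.0) = 0.7063
Since ρ = 0.7063 < 1, system is stable.
Offered load a = λ/μ = cρ = 22.6/8.0 = 2.8250
P₀ = [ Σₙ₌₀^3 aⁿ/n! + a^4/(4!(1-ρ)) ]⁻¹
Σ = a^0/0! + a^1/1! + a^2/2! + a^3/3! = 1.00000 + 2.82500 + 3.99031 + 3.75754 = 11.5729
a^4/(4!(1-ρ)) = 63.6904/(24 × 0.29375) = 9.0341
P₀ = 1/(11.5729 + 9.0341) = 0.04853
Lq = P₀·a^4·ρ / (4!(1-ρ)²) = 0.048527 × 63.6904 × 0.70625 / (24 × 0.086289) = 1.0540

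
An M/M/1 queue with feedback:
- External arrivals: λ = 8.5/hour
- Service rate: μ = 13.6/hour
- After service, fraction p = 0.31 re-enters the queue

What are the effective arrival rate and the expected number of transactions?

Effective arrival rate: λ_eff = λ/(1-p) = 8.5/(1-0.31) = 8.5/0.69 = 12.31884
ρ = λ_eff/μ = 12.31884/13.6 = 0.905797
L = ρ/(1-ρ) = 0.905797/(1-0.905797) = 9.6154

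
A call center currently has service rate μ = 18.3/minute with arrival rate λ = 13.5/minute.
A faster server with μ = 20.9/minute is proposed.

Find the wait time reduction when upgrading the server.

System 1: ρ₁ = 13.5/18.3 = 0.7377, W₁ = 1/(18.3-13.5) = 0.2083
System 2: ρ₂ = 13.5/20.9 = 0.6459, W₂ = 1/(20.9-13.5) = 0.1351
Improvement: (W₁-W₂)/W₁ = (0.2083-0.1351)/0.2083 = 35.14%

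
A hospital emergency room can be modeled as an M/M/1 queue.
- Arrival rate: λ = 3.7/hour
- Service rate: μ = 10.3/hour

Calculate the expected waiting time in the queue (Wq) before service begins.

First, compute utilization: ρ = λ/μ = 3.7/10.3 = 0.3592
For M/M/1: Wq = λ/(μ(μ-λ))
Wq = 3.7/(10.3 × (10.3-3.7))
Wq = 3.7/(10.3 × 6.60)
Wq = 0.05443 hours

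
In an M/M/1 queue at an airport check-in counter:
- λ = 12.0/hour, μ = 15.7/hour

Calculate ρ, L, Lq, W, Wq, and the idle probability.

Step 1: ρ = λ/μ = 12.0/15.7 = 0.7643
Step 2: L = λ/(μ-λ) = 12.0/3.70 = 3.2432
Step 3: Lq = λ²/(μ(μ-λ)) = 144.00/(15.7×3.70) = 2.4789
Step 4: W = 1/(μ-λ) = 1/3.70 = 0.27027
Step 5: Wq = λ/(μ(μ-λ)) = 12.0/(15.7×3.70) = 0.2066
Step 6: P(0) = 1-ρ = 0.2357
Verify: L = λW = 12.0×0.27027 = 3.2432 ✔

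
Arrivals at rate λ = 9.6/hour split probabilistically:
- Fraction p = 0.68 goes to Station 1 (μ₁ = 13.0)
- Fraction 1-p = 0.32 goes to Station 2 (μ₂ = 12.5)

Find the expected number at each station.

Effective rates: λ₁ = 9.6×0.68 = 6.528, λ₂ = 9.6×0.32 = 3.072
Station 1: ρ₁ = 6.528/13.0 = 0.502154, L₁ = ρ₁/(1-ρ₁) = 0.502154/(1-0.502154) = 1.0087
Station 2: ρ₂ = 3.072/12.5 = 0.24576, L₂ = ρ₂/(1-ρ₂) = 0.24576/(1-0.24576) = 0.3258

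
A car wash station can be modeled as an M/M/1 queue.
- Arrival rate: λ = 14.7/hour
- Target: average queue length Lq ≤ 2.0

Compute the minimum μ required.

For M/M/1: Lq = λ²/(μ(μ-λ))
Need Lq ≤ 2.0, i.e. μ(μ-λ) ≥ λ²/2.0
μ² - 14.7μ - 216.09/2.0 ≥ 0  →  μ² - 14.7μ - 108.0450 ≥ 0
Quadratic formula (positive root): μ = [λ + √(λ² + 4×108.0450)]/2
Discriminant: 216.09 + 4×108.0450 = 648.2700, √648.2700 = 25.46115
μ ≥ (14.7 + 25.46115)/2 = 20.0806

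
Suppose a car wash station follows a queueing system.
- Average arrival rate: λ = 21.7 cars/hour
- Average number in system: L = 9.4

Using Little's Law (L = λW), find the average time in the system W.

Little's Law: L = λW, so W = L/λ
W = 9.4/21.7 = 0.4332 hours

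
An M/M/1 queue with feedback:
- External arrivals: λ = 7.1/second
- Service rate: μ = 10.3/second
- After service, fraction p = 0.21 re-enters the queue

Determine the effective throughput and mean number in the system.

Effective arrival rate: λ_eff = λ/(1-p) = 7.1/(1-0.21) = 7.1/0.79 = 8.987342
ρ = λ_eff/μ = 8.987342/10.3 = 0.8725575
L = ρ/(1-ρ) = 0.8725575/(1-0.8725575) = 6.8467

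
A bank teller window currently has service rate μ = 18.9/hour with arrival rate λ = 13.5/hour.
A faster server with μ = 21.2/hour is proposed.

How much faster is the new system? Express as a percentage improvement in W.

System 1: ρ₁ = 13.5/18.9 = 0.7143, W₁ = 1/(18.9-13.5) = 0.18519
System 2: ρ₂ = 13.5/21.2 = 0.6368, W₂ = 1/(21.2-13.5) = 0.12987
Improvement: (W₁-W₂)/W₁ = (0.18519-0.12987)/0.18519 = 29.87%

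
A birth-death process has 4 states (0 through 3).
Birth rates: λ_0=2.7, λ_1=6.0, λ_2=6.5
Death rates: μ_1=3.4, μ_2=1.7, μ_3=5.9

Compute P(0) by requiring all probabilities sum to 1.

Ratios P(n)/P(0) = (λ₀···λₙ₋₁)/(μ₁···μₙ):
P(1)/P(0) = (2.7)/(3.4) = 0.7941
P(2)/P(0) = (2.7×6.0)/(3.4×1.7) = 2.8028
P(3)/P(0) = (2.7×6.0×6.5)/(3.4×1.7×5.9) = 3.0878

Normalization: ∑ P(n) = 1
P(0) × (1.0000 + 0.7941 + 2.8028 + 3.0878) = 1
P(0) × 7.6847 = 1
P(0) = 1/7.6847 = 0.1301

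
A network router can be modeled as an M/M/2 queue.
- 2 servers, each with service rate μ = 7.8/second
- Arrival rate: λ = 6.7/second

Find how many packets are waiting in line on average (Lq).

Traffic intensity: ρ = λ/(cμ) = 6.7/(2×7.8) = 0.4295
Since ρ = 0.4295 < 1, system is stable.
Offered load a = λ/μ = cρ = 6.7/7.8 = 0.8590
P₀ = [ Σₙ₌₀^1 aⁿ/n! + a^2/(2!(1-ρ)) ]⁻¹
Σ = a^0/0! + a^1/1! = 1.0000 + 0.8590 = 1.8590
a^2/(2!(1-ρ)) = 0.7378/(2 × 0.5705) = 0.6466
P₀ = 1/(1.8590 + 0.6466) = 0.3991
Lq = P₀·a^2·ρ / (2!(1-ρ)²) = 0.3991 × 0.7378 × 0.4295 / (2 × 0.3255) = 0.1943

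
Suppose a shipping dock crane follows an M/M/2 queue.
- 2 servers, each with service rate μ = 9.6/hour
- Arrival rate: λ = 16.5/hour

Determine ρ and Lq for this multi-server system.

Traffic intensity: ρ = λ/(cμ) = 16.5/(2×9.6) = 0.8594
Since ρ = 0.8594 < 1, system is stable.
Offered load a = λ/μ = cρ = 16.5/9.6 = 1.7188
P₀ = [ Σₙ₌₀^1 aⁿ/n! + a^2/(2!(1-ρ)) ]⁻¹
Σ = a^0/0! + a^1/1! = 1.0000 + 1.7188 = 2.7188
a^2/(2!(1-ρ)) = 2.95410/(2 × 0.140625) = 10.5035
P₀ = 1/(2.7188 + 10.5035) = 0.07563
Lq = P₀·a^2·ρ / (2!(1-ρ)²) = 0.0756303 × 2.95410 × 0.859375 / (2 × 0.0197754) = 4.8545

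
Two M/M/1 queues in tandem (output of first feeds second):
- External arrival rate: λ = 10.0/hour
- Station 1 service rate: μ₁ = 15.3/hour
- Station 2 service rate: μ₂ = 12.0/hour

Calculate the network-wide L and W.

By Jackson's theorem, each station behaves as independent M/M/1.
Station 1: ρ₁ = 10.0/15.3 = 0.6536, L₁ = ρ₁/(1-ρ₁) = λ/(μ₁-λ) = 10.0/5.30 = 1.8868
Station 2: ρ₂ = 10.0/12.0 = 0.8333, L₂ = ρ₂/(1-ρ₂) = λ/(μ₂-λ) = 10.0/2.00 = 5.0000
Total: L = L₁ + L₂ = 1.8868 + 5.0000 = 6.8868
W = L/λ = 6.8868/10.0 = 0.6887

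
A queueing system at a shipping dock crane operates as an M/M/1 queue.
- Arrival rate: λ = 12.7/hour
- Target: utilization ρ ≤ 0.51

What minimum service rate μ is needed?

ρ = λ/μ, so μ = λ/ρ
μ ≥ 12.7/0.51 = 24.9020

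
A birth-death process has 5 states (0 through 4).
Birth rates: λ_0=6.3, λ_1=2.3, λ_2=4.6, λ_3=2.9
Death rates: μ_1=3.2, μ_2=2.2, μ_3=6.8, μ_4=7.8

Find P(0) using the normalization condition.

Ratios P(n)/P(0) = (λ₀···λₙ₋₁)/(μ₁···μₙ):
P(1)/P(0) = (6.3)/(3.2) = 1.96875
P(2)/P(0) = (6.3×2.3)/(3.2×2.2) = 2.05824
P(3)/P(0) = (6.3×2.3×4.6)/(3.2×2.2×6.8) = 1.39234
P(4)/P(0) = (6.3×2.3×4.6×2.9)/(3.2×2.2×6.8×7.8) = 0.517664

Normalization: ∑ P(n) = 1
P(0) × (1.00000 + 1.96875 + 2.05824 + 1.39234 + 0.517664) = 1
P(0) × 6.9370 = 1
P(0) = 1/6.9370 = 0.1442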